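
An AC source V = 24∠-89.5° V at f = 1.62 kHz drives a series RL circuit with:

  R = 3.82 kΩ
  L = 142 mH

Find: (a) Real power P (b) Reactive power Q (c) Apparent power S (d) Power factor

Step 1 — Angular frequency: ω = 2π·f = 2π·1620 = 1.018e+04 rad/s.
Step 2 — Component impedances:
  R: Z = R = 3820 Ω
  L: Z = jωL = j·1.018e+04·0.142 = 0 + j1445 Ω
Step 3 — Series combination: Z_total = R + L = 3820 + j1445 Ω = 4084∠20.7° Ω.
Step 4 — Source phasor: V = 24∠-89.5° V = 0.2094 - j24 V.
Step 5 — Current: I = V / Z = -0.002031 - j0.005514 A = 0.005876∠-110.2° A.
Step 6 — Complex power: S = V·I* = 0.1319 + j0.04991 VA.
Step 7 — Real power: P = Re(S) = 0.1319 W.
Step 8 — Reactive power: Q = Im(S) = 0.04991 VAR.
Step 9 — Apparent power: |S| = 0.141 VA.
Step 10 — Power factor: PF = P/|S| = 0.9353 (lagging).

(a) P = 0.1319 W  (b) Q = 0.04991 VAR  (c) S = 0.141 VA  (d) PF = 0.9353 (lagging)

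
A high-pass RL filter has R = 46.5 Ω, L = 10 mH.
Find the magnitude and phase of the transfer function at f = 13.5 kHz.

Step 1 — Angular frequency: ω = 2π·1.35e+04 = 8.482e+04 rad/s.
Step 2 — Transfer function: H(jω) = jωL/(R + jωL).
Step 3 — Numerator jωL = j·848.2; denominator R + jωL = 46.5 + j848.2.
Step 4 — H = 0.997 + j0.05466.
Step 5 — Magnitude: |H| = 0.9985 (-0.0 dB); phase: φ = 3.1°.

|H| = 0.9985 (-0.0 dB), φ = 3.1°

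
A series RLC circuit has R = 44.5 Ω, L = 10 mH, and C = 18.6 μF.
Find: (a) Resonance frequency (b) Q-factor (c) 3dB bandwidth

Step 1 — Resonance condition Im(Z)=0 gives ω₀ = 1/√(LC).
Step 2 — ω₀ = 1/√(0.01·1.86e-05) = 2319 rad/s.
Step 3 — f₀ = ω₀/(2π) = 369 Hz.
Step 4 — Series Q: Q = ω₀L/R = 2319·0.01/44.5 = 0.5211.
Step 5 — 3dB bandwidth: Δω = ω₀/Q = 4450 rad/s; BW = Δω/(2π) = 708.2 Hz.

(a) f₀ = 369 Hz  (b) Q = 0.5211  (c) BW = 708.2 Hz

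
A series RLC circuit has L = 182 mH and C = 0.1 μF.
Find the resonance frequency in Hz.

Step 1 — Resonance condition Im(Z)=0 gives ω₀ = 1/√(LC).
Step 2 — ω₀ = 1/√(0.182·1e-07) = 7412 rad/s.
Step 3 — f₀ = ω₀/(2π) = 1180 Hz.

f₀ = 1180 Hz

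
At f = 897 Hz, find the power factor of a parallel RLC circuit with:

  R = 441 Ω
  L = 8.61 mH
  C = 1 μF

Step 1 — Angular frequency: ω = 2π·f = 2π·897 = 5636 rad/s.
Step 2 — Component impedances:
  R: Z = R = 441 Ω
  L: Z = jωL = j·5636·0.00861 = 0 + j48.53 Ω
  C: Z = 1/(jωC) = -j/(ω·C) = 0 - j177.4 Ω
Step 3 — Parallel combination: 1/Z_total = 1/R + 1/L + 1/C; Z_total = 9.89 + j65.3 Ω = 66.04∠81.4° Ω.
Step 4 — Power factor: PF = cos(φ) = Re(Z)/|Z| = 9.89/66.04 = 0.1498.
Step 5 — Type: Im(Z) = 65.3 ⇒ lagging (phase φ = 81.4°).

PF = 0.1498 (lagging, φ = 81.4°)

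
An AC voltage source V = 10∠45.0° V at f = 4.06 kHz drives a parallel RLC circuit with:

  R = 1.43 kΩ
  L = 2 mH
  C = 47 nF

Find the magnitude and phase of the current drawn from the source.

Step 1 — Angular frequency: ω = 2π·f = 2π·4060 = 2.551e+04 rad/s.
Step 2 — Component impedances:
  R: Z = R = 1430 Ω
  L: Z = jωL = j·2.551e+04·0.002 = 0 + j51.02 Ω
  C: Z = 1/(jωC) = -j/(ω·C) = 0 - j834.1 Ω
Step 3 — Parallel combination: 1/Z_total = 1/R + 1/L + 1/C; Z_total = 2.062 + j54.27 Ω = 54.3∠87.8° Ω.
Step 4 — Source phasor: V = 10∠45.0° V = 7.071 + j7.071 V.
Step 5 — Ohm's law: I = V / Z_total = (7.071 + j7.071) / (2.062 + j54.27) = 0.1351 - j0.1252 A.
Step 6 — Convert to polar: |I| = 0.1841 A, ∠I = -42.8°.

I = 0.1841∠-42.8° A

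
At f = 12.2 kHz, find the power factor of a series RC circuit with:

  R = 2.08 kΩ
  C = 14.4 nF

Step 1 — Angular frequency: ω = 2π·f = 2π·1.22e+04 = 7.665e+04 rad/s.
Step 2 — Component impedances:
  R: Z = R = 2080 Ω
  C: Z = 1/(jωC) = -j/(ω·C) = 0 - j905.9 Ω
Step 3 — Series combination: Z_total = R + C = 2080 - j905.9 Ω = 2269∠-23.5° Ω.
Step 4 — Power factor: PF = cos(φ) = Re(Z)/|Z| = 2080/2268.7 = 0.9168.
Step 5 — Type: Im(Z) = -905.9 ⇒ leading (phase φ = -23.5°).

PF = 0.9168 (leading, φ = -23.5°)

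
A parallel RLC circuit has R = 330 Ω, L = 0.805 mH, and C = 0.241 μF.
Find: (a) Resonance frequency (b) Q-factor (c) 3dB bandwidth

Step 1 — Resonance: ω₀ = 1/√(LC) = 1/√(0.000805·2.41e-07) = 7.179e+04 rad/s.
Step 2 — f₀ = ω₀/(2π) = 1.143e+04 Hz.
Step 3 — Parallel Q: Q = R/(ω₀L) = 330/(7.179e+04·0.000805) = 5.71.
Step 4 — Bandwidth: Δω = ω₀/Q = 1.257e+04 rad/s; BW = Δω/(2π) = 2001 Hz.

(a) f₀ = 1.143e+04 Hz  (b) Q = 5.71  (c) BW = 2001 Hz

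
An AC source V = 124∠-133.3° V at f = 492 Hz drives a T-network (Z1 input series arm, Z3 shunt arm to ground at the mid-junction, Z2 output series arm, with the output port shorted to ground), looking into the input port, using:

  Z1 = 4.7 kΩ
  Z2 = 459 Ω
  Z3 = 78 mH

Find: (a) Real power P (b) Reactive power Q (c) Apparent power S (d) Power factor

Step 1 — Angular frequency: ω = 2π·f = 2π·492 = 3091 rad/s.
Step 2 — Component impedances:
  Z1: Z = R = 4700 Ω
  Z2: Z = R = 459 Ω
  Z3: Z = jωL = j·3091·0.078 = 0 + j241.1 Ω
Step 3 — With the output port shorted to ground, the output series arm Z2 runs from the junction to ground; the shunt arm Z3 also runs from the junction to ground. They appear in parallel: Z3 || Z2 = 99.27 + j189 Ω.
Step 4 — Series with input arm Z1: Z_in = Z1 + (Z3 || Z2) = 4799 + j189 Ω = 4803∠2.3° Ω.
Step 5 — Source phasor: V = 124∠-133.3° V = -85.04 - j90.24 V.
Step 6 — Current: I = V / Z = -0.01843 - j0.01808 A = 0.02582∠-135.6° A.
Step 7 — Complex power: S = V·I* = 3.199 + j0.126 VA.
Step 8 — Real power: P = Re(S) = 3.199 W.
Step 9 — Reactive power: Q = Im(S) = 0.126 VAR.
Step 10 — Apparent power: |S| = 3.201 VA.
Step 11 — Power factor: PF = P/|S| = 0.9992 (lagging).

(a) P = 3.199 W  (b) Q = 0.126 VAR  (c) S = 3.201 VA  (d) PF = 0.9992 (lagging)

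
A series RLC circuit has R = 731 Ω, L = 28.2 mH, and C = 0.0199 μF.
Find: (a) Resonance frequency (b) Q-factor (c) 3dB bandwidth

Step 1 — Resonance condition Im(Z)=0 gives ω₀ = 1/√(LC).
Step 2 — ω₀ = 1/√(0.0282·1.99e-08) = 4.221e+04 rad/s.
Step 3 — f₀ = ω₀/(2π) = 6718 Hz.
Step 4 — Series Q: Q = ω₀L/R = 4.221e+04·0.0282/731 = 1.628.
Step 5 — 3dB bandwidth: Δω = ω₀/Q = 2.592e+04 rad/s; BW = Δω/(2π) = 4126 Hz.

(a) f₀ = 6718 Hz  (b) Q = 1.628  (c) BW = 4126 Hz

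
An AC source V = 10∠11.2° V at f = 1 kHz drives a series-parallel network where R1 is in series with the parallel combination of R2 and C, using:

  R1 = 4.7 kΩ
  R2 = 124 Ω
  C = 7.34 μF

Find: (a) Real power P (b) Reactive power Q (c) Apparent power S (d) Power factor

Step 1 — Angular frequency: ω = 2π·f = 2π·1000 = 6283 rad/s.
Step 2 — Component impedances:
  R1: Z = R = 4700 Ω
  R2: Z = R = 124 Ω
  C: Z = 1/(jωC) = -j/(ω·C) = 0 - j21.68 Ω
Step 3 — Parallel branch: R2 || C = 1/(1/R2 + 1/C) = 3.679 - j21.04 Ω.
Step 4 — Series with R1: Z_total = R1 + (R2 || C) = 4704 - j21.04 Ω = 4704∠-0.3° Ω.
Step 5 — Source phasor: V = 10∠11.2° V = 9.81 + j1.942 V.
Step 6 — Current: I = V / Z = 0.002084 + j0.0004223 A = 0.002126∠11.5° A.
Step 7 — Complex power: S = V·I* = 0.02126 - j9.51e-05 VA.
Step 8 — Real power: P = Re(S) = 0.02126 W.
Step 9 — Reactive power: Q = Im(S) = -9.51e-05 VAR.
Step 10 — Apparent power: |S| = 0.02126 VA.
Step 11 — Power factor: PF = P/|S| = 1 (leading).

(a) P = 0.02126 W  (b) Q = -9.51e-05 VAR  (c) S = 0.02126 VA  (d) PF = 1 (leading)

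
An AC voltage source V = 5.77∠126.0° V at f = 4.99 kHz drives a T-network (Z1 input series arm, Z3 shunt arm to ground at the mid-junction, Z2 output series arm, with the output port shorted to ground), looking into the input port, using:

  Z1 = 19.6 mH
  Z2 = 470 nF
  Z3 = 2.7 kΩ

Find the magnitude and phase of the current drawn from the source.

Step 1 — Angular frequency: ω = 2π·f = 2π·4990 = 3.135e+04 rad/s.
Step 2 — Component impedances:
  Z1: Z = jωL = j·3.135e+04·0.0196 = 0 + j614.5 Ω
  Z2: Z = 1/(jωC) = -j/(ω·C) = 0 - j67.86 Ω
  Z3: Z = R = 2700 Ω
Step 3 — With the output port shorted to ground, the output series arm Z2 runs from the junction to ground; the shunt arm Z3 also runs from the junction to ground. They appear in parallel: Z3 || Z2 = 1.705 - j67.82 Ω.
Step 4 — Series with input arm Z1: Z_in = Z1 + (Z3 || Z2) = 1.705 + j546.7 Ω = 546.7∠89.8° Ω.
Step 5 — Source phasor: V = 5.77∠126.0° V = -3.392 + j4.668 V.
Step 6 — Ohm's law: I = V / Z_total = (-3.392 + j4.668) / (1.705 + j546.7) = 0.008519 + j0.00623 A.
Step 7 — Convert to polar: |I| = 0.01055 A, ∠I = 36.2°.

I = 0.01055∠36.2° A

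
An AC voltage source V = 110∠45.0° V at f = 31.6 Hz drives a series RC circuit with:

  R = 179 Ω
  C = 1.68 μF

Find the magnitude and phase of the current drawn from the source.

Step 1 — Angular frequency: ω = 2π·f = 2π·31.6 = 198.5 rad/s.
Step 2 — Component impedances:
  R: Z = R = 179 Ω
  C: Z = 1/(jωC) = -j/(ω·C) = 0 - j2998 Ω
Step 3 — Series combination: Z_total = R + C = 179 - j2998 Ω = 3003∠-86.6° Ω.
Step 4 — Source phasor: V = 110∠45.0° V = 77.78 + j77.78 V.
Step 5 — Ohm's law: I = V / Z_total = (77.78 + j77.78) / (179 - j2998) = -0.02431 + j0.0274 A.
Step 6 — Convert to polar: |I| = 0.03663 A, ∠I = 131.6°.

I = 0.03663∠131.6° A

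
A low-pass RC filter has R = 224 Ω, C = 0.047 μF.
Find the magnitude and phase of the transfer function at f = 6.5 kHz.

Step 1 — Angular frequency: ω = 2π·6500 = 4.084e+04 rad/s.
Step 2 — Transfer function: H(jω) = 1/(1 + jωRC).
Step 3 — Denominator: 1 + jωRC = 1 + j·4.084e+04·224·4.7e-08 = 1 + j0.43.
Step 4 — H = 0.844 - j0.3629.
Step 5 — Magnitude: |H| = 0.9187 (-0.7 dB); phase: φ = -23.3°.

|H| = 0.9187 (-0.7 dB), φ = -23.3°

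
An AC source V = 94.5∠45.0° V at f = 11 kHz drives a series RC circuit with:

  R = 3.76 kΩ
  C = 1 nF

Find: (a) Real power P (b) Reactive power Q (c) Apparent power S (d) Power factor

Step 1 — Angular frequency: ω = 2π·f = 2π·1.1e+04 = 6.912e+04 rad/s.
Step 2 — Component impedances:
  R: Z = R = 3760 Ω
  C: Z = 1/(jωC) = -j/(ω·C) = 0 - j1.447e+04 Ω
Step 3 — Series combination: Z_total = R + C = 3760 - j1.447e+04 Ω = 1.495e+04∠-75.4° Ω.
Step 4 — Source phasor: V = 94.5∠45.0° V = 66.82 + j66.82 V.
Step 5 — Current: I = V / Z = -0.003202 + j0.00545 A = 0.006321∠120.4° A.
Step 6 — Complex power: S = V·I* = 0.1503 - j0.5782 VA.
Step 7 — Real power: P = Re(S) = 0.1503 W.
Step 8 — Reactive power: Q = Im(S) = -0.5782 VAR.
Step 9 — Apparent power: |S| = 0.5974 VA.
Step 10 — Power factor: PF = P/|S| = 0.2515 (leading).

(a) P = 0.1503 W  (b) Q = -0.5782 VAR  (c) S = 0.5974 VA  (d) PF = 0.2515 (leading)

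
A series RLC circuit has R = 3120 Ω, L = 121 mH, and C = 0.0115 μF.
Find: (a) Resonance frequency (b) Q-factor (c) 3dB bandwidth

Step 1 — Resonance: ω₀ = 1/√(LC) = 1/√(0.121·1.15e-08) = 2.681e+04 rad/s.
Step 2 — f₀ = ω₀/(2π) = 4267 Hz.
Step 3 — Series Q: Q = ω₀L/R = 2.681e+04·0.121/3120 = 1.04.
Step 4 — Bandwidth: Δω = ω₀/Q = 2.579e+04 rad/s; BW = Δω/(2π) = 4104 Hz.

(a) f₀ = 4267 Hz  (b) Q = 1.04  (c) BW = 4104 Hz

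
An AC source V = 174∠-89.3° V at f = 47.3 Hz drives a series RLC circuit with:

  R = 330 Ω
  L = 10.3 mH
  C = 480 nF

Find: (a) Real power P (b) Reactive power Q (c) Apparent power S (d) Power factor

Step 1 — Angular frequency: ω = 2π·f = 2π·47.3 = 297.2 rad/s.
Step 2 — Component impedances:
  R: Z = R = 330 Ω
  L: Z = jωL = j·297.2·0.0103 = 0 + j3.061 Ω
  C: Z = 1/(jωC) = -j/(ω·C) = 0 - j7010 Ω
Step 3 — Series combination: Z_total = R + L + C = 330 - j7007 Ω = 7015∠-87.3° Ω.
Step 4 — Source phasor: V = 174∠-89.3° V = 2.126 - j174 V.
Step 5 — Current: I = V / Z = 0.02479 - j0.0008641 A = 0.02481∠-2.0° A.
Step 6 — Complex power: S = V·I* = 0.203 - j4.311 VA.
Step 7 — Real power: P = Re(S) = 0.203 W.
Step 8 — Reactive power: Q = Im(S) = -4.311 VAR.
Step 9 — Apparent power: |S| = 4.316 VA.
Step 10 — Power factor: PF = P/|S| = 0.04704 (leading).

(a) P = 0.203 W  (b) Q = -4.311 VAR  (c) S = 4.316 VA  (d) PF = 0.04704 (leading)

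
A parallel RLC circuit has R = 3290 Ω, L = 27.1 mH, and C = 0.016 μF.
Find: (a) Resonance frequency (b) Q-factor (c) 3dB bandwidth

Step 1 — Resonance: ω₀ = 1/√(LC) = 1/√(0.0271·1.6e-08) = 4.802e+04 rad/s.
Step 2 — f₀ = ω₀/(2π) = 7643 Hz.
Step 3 — Parallel Q: Q = R/(ω₀L) = 3290/(4.802e+04·0.0271) = 2.528.
Step 4 — Bandwidth: Δω = ω₀/Q = 1.9e+04 rad/s; BW = Δω/(2π) = 3023 Hz.

(a) f₀ = 7643 Hz  (b) Q = 2.528  (c) BW = 3023 Hz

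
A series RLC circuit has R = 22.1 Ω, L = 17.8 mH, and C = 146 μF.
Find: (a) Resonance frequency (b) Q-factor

Step 1 — Resonance condition Im(Z)=0 gives ω₀ = 1/√(LC).
Step 2 — ω₀ = 1/√(0.0178·0.000146) = 620.3 rad/s.
Step 3 — f₀ = ω₀/(2π) = 98.73 Hz.
Step 4 — Series Q: Q = ω₀L/R = 620.3·0.0178/22.1 = 0.4996.

(a) f₀ = 98.73 Hz  (b) Q = 0.4996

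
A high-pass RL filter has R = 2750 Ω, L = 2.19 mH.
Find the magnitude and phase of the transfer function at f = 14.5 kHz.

Step 1 — Angular frequency: ω = 2π·1.45e+04 = 9.111e+04 rad/s.
Step 2 — Transfer function: H(jω) = jωL/(R + jωL).
Step 3 — Numerator jωL = j·199.5; denominator R + jωL = 2750 + j199.5.
Step 4 — H = 0.005236 + j0.07217.
Step 5 — Magnitude: |H| = 0.07236 (-22.8 dB); phase: φ = 85.9°.

|H| = 0.07236 (-22.8 dB), φ = 85.9°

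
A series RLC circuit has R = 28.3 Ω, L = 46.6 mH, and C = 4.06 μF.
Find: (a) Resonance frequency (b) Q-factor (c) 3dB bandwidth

Step 1 — Resonance: ω₀ = 1/√(LC) = 1/√(0.0466·4.06e-06) = 2299 rad/s.
Step 2 — f₀ = ω₀/(2π) = 365.9 Hz.
Step 3 — Series Q: Q = ω₀L/R = 2299·0.0466/28.3 = 3.786.
Step 4 — Bandwidth: Δω = ω₀/Q = 607.3 rad/s; BW = Δω/(2π) = 96.65 Hz.

(a) f₀ = 365.9 Hz  (b) Q = 3.786  (c) BW = 96.65 Hz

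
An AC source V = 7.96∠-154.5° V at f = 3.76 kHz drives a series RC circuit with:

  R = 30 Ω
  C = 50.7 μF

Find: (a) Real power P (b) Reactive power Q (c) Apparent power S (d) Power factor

Step 1 — Angular frequency: ω = 2π·f = 2π·3760 = 2.362e+04 rad/s.
Step 2 — Component impedances:
  R: Z = R = 30 Ω
  C: Z = 1/(jωC) = -j/(ω·C) = 0 - j0.8349 Ω
Step 3 — Series combination: Z_total = R + C = 30 - j0.8349 Ω = 30.01∠-1.6° Ω.
Step 4 — Source phasor: V = 7.96∠-154.5° V = -7.185 - j3.427 V.
Step 5 — Current: I = V / Z = -0.2361 - j0.1208 A = 0.2652∠-152.9° A.
Step 6 — Complex power: S = V·I* = 2.11 - j0.05873 VA.
Step 7 — Real power: P = Re(S) = 2.11 W.
Step 8 — Reactive power: Q = Im(S) = -0.05873 VAR.
Step 9 — Apparent power: |S| = 2.111 VA.
Step 10 — Power factor: PF = P/|S| = 0.9996 (leading).

(a) P = 2.11 W  (b) Q = -0.05873 VAR  (c) S = 2.111 VA  (d) PF = 0.9996 (leading)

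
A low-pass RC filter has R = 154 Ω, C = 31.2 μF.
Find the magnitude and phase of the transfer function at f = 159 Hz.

Step 1 — Angular frequency: ω = 2π·159 = 999 rad/s.
Step 2 — Transfer function: H(jω) = 1/(1 + jωRC).
Step 3 — Denominator: 1 + jωRC = 1 + j·999·154·3.12e-05 = 1 + j4.8.
Step 4 — H = 0.0416 - j0.1997.
Step 5 — Magnitude: |H| = 0.2039 (-13.8 dB); phase: φ = -78.2°.

|H| = 0.2039 (-13.8 dB), φ = -78.2°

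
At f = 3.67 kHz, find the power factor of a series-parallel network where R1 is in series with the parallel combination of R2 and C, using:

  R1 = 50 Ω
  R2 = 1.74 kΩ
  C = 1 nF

Step 1 — Angular frequency: ω = 2π·f = 2π·3670 = 2.306e+04 rad/s.
Step 2 — Component impedances:
  R1: Z = R = 50 Ω
  R2: Z = R = 1740 Ω
  C: Z = 1/(jωC) = -j/(ω·C) = 0 - j4.337e+04 Ω
Step 3 — Parallel branch: R2 || C = 1/(1/R2 + 1/C) = 1737 - j69.7 Ω.
Step 4 — Series with R1: Z_total = R1 + (R2 || C) = 1787 - j69.7 Ω = 1789∠-2.2° Ω.
Step 5 — Power factor: PF = cos(φ) = Re(Z)/|Z| = 1787.2/1788.6 = 0.9992.
Step 6 — Type: Im(Z) = -69.7 ⇒ leading (phase φ = -2.2°).

PF = 0.9992 (leading, φ = -2.2°)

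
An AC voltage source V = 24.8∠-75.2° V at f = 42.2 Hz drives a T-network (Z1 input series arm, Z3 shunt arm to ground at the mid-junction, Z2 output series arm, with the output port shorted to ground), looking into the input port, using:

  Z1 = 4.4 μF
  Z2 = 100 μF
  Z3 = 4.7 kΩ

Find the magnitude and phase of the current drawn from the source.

Step 1 — Angular frequency: ω = 2π·f = 2π·42.2 = 265.2 rad/s.
Step 2 — Component impedances:
  Z1: Z = 1/(jωC) = -j/(ω·C) = 0 - j857.1 Ω
  Z2: Z = 1/(jωC) = -j/(ω·C) = 0 - j37.71 Ω
  Z3: Z = R = 4700 Ω
Step 3 — With the output port shorted to ground, the output series arm Z2 runs from the junction to ground; the shunt arm Z3 also runs from the junction to ground. They appear in parallel: Z3 || Z2 = 0.3026 - j37.71 Ω.
Step 4 — Series with input arm Z1: Z_in = Z1 + (Z3 || Z2) = 0.3026 - j894.9 Ω = 894.9∠-90.0° Ω.
Step 5 — Source phasor: V = 24.8∠-75.2° V = 6.335 - j23.98 V.
Step 6 — Ohm's law: I = V / Z_total = (6.335 - j23.98) / (0.3026 - j894.9) = 0.0268 + j0.00707 A.
Step 7 — Convert to polar: |I| = 0.02771 A, ∠I = 14.8°.

I = 0.02771∠14.8° A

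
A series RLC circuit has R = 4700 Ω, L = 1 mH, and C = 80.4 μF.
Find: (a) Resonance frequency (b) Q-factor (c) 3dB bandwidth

Step 1 — Resonance condition Im(Z)=0 gives ω₀ = 1/√(LC).
Step 2 — ω₀ = 1/√(0.001·8.04e-05) = 3527 rad/s.
Step 3 — f₀ = ω₀/(2π) = 561.3 Hz.
Step 4 — Series Q: Q = ω₀L/R = 3527·0.001/4700 = 0.0007504.
Step 5 — 3dB bandwidth: Δω = ω₀/Q = 4.7e+06 rad/s; BW = Δω/(2π) = 7.48e+05 Hz.

(a) f₀ = 561.3 Hz  (b) Q = 0.0007504  (c) BW = 7.48e+05 Hz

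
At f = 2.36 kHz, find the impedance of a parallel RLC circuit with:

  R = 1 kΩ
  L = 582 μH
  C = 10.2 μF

Step 1 — Angular frequency: ω = 2π·f = 2π·2360 = 1.483e+04 rad/s.
Step 2 — Component impedances:
  R: Z = R = 1000 Ω
  L: Z = jωL = j·1.483e+04·0.000582 = 0 + j8.63 Ω
  C: Z = 1/(jωC) = -j/(ω·C) = 0 - j6.612 Ω
Step 3 — Parallel combination: 1/Z_total = 1/R + 1/L + 1/C; Z_total = 0.7985 - j28.25 Ω = 28.26∠-88.4° Ω.

Z = 0.7985 - j28.25 Ω = 28.26∠-88.4° Ω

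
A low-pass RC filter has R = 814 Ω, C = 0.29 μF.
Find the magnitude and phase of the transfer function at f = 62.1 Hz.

Step 1 — Angular frequency: ω = 2π·62.1 = 390.2 rad/s.
Step 2 — Transfer function: H(jω) = 1/(1 + jωRC).
Step 3 — Denominator: 1 + jωRC = 1 + j·390.2·814·2.9e-07 = 1 + j0.09211.
Step 4 — H = 0.9916 - j0.09133.
Step 5 — Magnitude: |H| = 0.9958 (-0.0 dB); phase: φ = -5.3°.

|H| = 0.9958 (-0.0 dB), φ = -5.3°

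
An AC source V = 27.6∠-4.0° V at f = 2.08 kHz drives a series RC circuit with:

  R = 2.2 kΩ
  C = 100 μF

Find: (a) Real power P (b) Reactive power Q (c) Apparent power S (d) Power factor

Step 1 — Angular frequency: ω = 2π·f = 2π·2080 = 1.307e+04 rad/s.
Step 2 — Component impedances:
  R: Z = R = 2200 Ω
  C: Z = 1/(jωC) = -j/(ω·C) = 0 - j0.7652 Ω
Step 3 — Series combination: Z_total = R + C = 2200 - j0.7652 Ω = 2200∠-0.0° Ω.
Step 4 — Source phasor: V = 27.6∠-4.0° V = 27.53 - j1.925 V.
Step 5 — Current: I = V / Z = 0.01252 - j0.0008708 A = 0.01255∠-4.0° A.
Step 6 — Complex power: S = V·I* = 0.3463 - j0.0001204 VA.
Step 7 — Real power: P = Re(S) = 0.3463 W.
Step 8 — Reactive power: Q = Im(S) = -0.0001204 VAR.
Step 9 — Apparent power: |S| = 0.3463 VA.
Step 10 — Power factor: PF = P/|S| = 1 (leading).

(a) P = 0.3463 W  (b) Q = -0.0001204 VAR  (c) S = 0.3463 VA  (d) PF = 1 (leading)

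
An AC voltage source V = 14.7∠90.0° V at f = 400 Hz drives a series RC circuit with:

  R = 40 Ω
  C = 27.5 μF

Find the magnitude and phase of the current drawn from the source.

Step 1 — Angular frequency: ω = 2π·f = 2π·400 = 2513 rad/s.
Step 2 — Component impedances:
  R: Z = R = 40 Ω
  C: Z = 1/(jωC) = -j/(ω·C) = 0 - j14.47 Ω
Step 3 — Series combination: Z_total = R + C = 40 - j14.47 Ω = 42.54∠-19.9° Ω.
Step 4 — Source phasor: V = 14.7∠90.0° V = 0 + j14.7 V.
Step 5 — Ohm's law: I = V / Z_total = (0 + j14.7) / (40 - j14.47) = -0.1176 + j0.325 A.
Step 6 — Convert to polar: |I| = 0.3456 A, ∠I = 109.9°.

I = 0.3456∠109.9° A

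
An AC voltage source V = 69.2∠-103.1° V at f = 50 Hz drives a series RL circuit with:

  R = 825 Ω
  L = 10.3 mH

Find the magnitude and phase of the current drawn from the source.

Step 1 — Angular frequency: ω = 2π·f = 2π·50 = 314.2 rad/s.
Step 2 — Component impedances:
  R: Z = R = 825 Ω
  L: Z = jωL = j·314.2·0.0103 = 0 + j3.236 Ω
Step 3 — Series combination: Z_total = R + L = 825 + j3.236 Ω = 825∠0.2° Ω.
Step 4 — Source phasor: V = 69.2∠-103.1° V = -15.68 - j67.4 V.
Step 5 — Ohm's law: I = V / Z_total = (-15.68 - j67.4) / (825 + j3.236) = -0.01933 - j0.08162 A.
Step 6 — Convert to polar: |I| = 0.08388 A, ∠I = -103.3°.

I = 0.08388∠-103.3° A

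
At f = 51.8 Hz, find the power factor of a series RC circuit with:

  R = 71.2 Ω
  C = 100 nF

Step 1 — Angular frequency: ω = 2π·f = 2π·51.8 = 325.5 rad/s.
Step 2 — Component impedances:
  R: Z = R = 71.2 Ω
  C: Z = 1/(jωC) = -j/(ω·C) = 0 - j3.072e+04 Ω
Step 3 — Series combination: Z_total = R + C = 71.2 - j3.072e+04 Ω = 3.072e+04∠-89.9° Ω.
Step 4 — Power factor: PF = cos(φ) = Re(Z)/|Z| = 71.2/30725 = 0.002317.
Step 5 — Type: Im(Z) = -3.072e+04 ⇒ leading (phase φ = -89.9°).

PF = 0.002317 (leading, φ = -89.9°)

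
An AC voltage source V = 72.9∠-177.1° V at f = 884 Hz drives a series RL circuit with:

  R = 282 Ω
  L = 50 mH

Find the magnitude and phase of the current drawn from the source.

Step 1 — Angular frequency: ω = 2π·f = 2π·884 = 5554 rad/s.
Step 2 — Component impedances:
  R: Z = R = 282 Ω
  L: Z = jωL = j·5554·0.05 = 0 + j277.7 Ω
Step 3 — Series combination: Z_total = R + L = 282 + j277.7 Ω = 395.8∠44.6° Ω.
Step 4 — Source phasor: V = 72.9∠-177.1° V = -72.81 - j3.688 V.
Step 5 — Ohm's law: I = V / Z_total = (-72.81 - j3.688) / (282 + j277.7) = -0.1376 + j0.1224 A.
Step 6 — Convert to polar: |I| = 0.1842 A, ∠I = 138.3°.

I = 0.1842∠138.3° A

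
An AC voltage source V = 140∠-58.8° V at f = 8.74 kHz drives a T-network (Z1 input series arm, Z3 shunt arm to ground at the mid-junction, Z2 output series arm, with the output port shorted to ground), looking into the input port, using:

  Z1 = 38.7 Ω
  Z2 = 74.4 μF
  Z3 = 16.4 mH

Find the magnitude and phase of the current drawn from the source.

Step 1 — Angular frequency: ω = 2π·f = 2π·8740 = 5.492e+04 rad/s.
Step 2 — Component impedances:
  Z1: Z = R = 38.7 Ω
  Z2: Z = 1/(jωC) = -j/(ω·C) = 0 - j0.2448 Ω
  Z3: Z = jωL = j·5.492e+04·0.0164 = 0 + j900.6 Ω
Step 3 — With the output port shorted to ground, the output series arm Z2 runs from the junction to ground; the shunt arm Z3 also runs from the junction to ground. They appear in parallel: Z3 || Z2 = 0 - j0.2448 Ω.
Step 4 — Series with input arm Z1: Z_in = Z1 + (Z3 || Z2) = 38.7 - j0.2448 Ω = 38.7∠-0.4° Ω.
Step 5 — Source phasor: V = 140∠-58.8° V = 72.52 - j119.8 V.
Step 6 — Ohm's law: I = V / Z_total = (72.52 - j119.8) / (38.7 - j0.2448) = 1.893 - j3.082 A.
Step 7 — Convert to polar: |I| = 3.617 A, ∠I = -58.4°.

I = 3.617∠-58.4° A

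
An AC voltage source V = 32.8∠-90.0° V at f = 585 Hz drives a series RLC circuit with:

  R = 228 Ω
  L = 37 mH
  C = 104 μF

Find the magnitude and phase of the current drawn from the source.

Step 1 — Angular frequency: ω = 2π·f = 2π·585 = 3676 rad/s.
Step 2 — Component impedances:
  R: Z = R = 228 Ω
  L: Z = jωL = j·3676·0.037 = 0 + j136 Ω
  C: Z = 1/(jωC) = -j/(ω·C) = 0 - j2.616 Ω
Step 3 — Series combination: Z_total = R + L + C = 228 + j133.4 Ω = 264.1∠30.3° Ω.
Step 4 — Source phasor: V = 32.8∠-90.0° V = 0 - j32.8 V.
Step 5 — Ohm's law: I = V / Z_total = (0 - j32.8) / (228 + j133.4) = -0.0627 - j0.1072 A.
Step 6 — Convert to polar: |I| = 0.1242 A, ∠I = -120.3°.

I = 0.1242∠-120.3° A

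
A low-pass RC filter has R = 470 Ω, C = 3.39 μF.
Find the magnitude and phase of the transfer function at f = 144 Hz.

Step 1 — Angular frequency: ω = 2π·144 = 904.8 rad/s.
Step 2 — Transfer function: H(jω) = 1/(1 + jωRC).
Step 3 — Denominator: 1 + jωRC = 1 + j·904.8·470·3.39e-06 = 1 + j1.442.
Step 4 — H = 0.3249 - j0.4683.
Step 5 — Magnitude: |H| = 0.57 (-4.9 dB); phase: φ = -55.3°.

|H| = 0.57 (-4.9 dB), φ = -55.3°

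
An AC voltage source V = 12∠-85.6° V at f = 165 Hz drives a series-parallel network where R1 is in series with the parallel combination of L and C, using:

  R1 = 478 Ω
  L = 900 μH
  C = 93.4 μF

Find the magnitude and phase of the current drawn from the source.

Step 1 — Angular frequency: ω = 2π·f = 2π·165 = 1037 rad/s.
Step 2 — Component impedances:
  R1: Z = R = 478 Ω
  L: Z = jωL = j·1037·0.0009 = 0 + j0.9331 Ω
  C: Z = 1/(jωC) = -j/(ω·C) = 0 - j10.33 Ω
Step 3 — Parallel branch: L || C = 1/(1/L + 1/C) = 0 + j1.026 Ω.
Step 4 — Series with R1: Z_total = R1 + (L || C) = 478 + j1.026 Ω = 478∠0.1° Ω.
Step 5 — Source phasor: V = 12∠-85.6° V = 0.9206 - j11.96 V.
Step 6 — Ohm's law: I = V / Z_total = (0.9206 - j11.96) / (478 + j1.026) = 0.001872 - j0.02503 A.
Step 7 — Convert to polar: |I| = 0.0251 A, ∠I = -85.7°.

I = 0.0251∠-85.7° A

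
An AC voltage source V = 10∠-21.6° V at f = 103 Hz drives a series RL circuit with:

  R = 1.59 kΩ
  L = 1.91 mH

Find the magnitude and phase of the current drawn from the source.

Step 1 — Angular frequency: ω = 2π·f = 2π·103 = 647.2 rad/s.
Step 2 — Component impedances:
  R: Z = R = 1590 Ω
  L: Z = jωL = j·647.2·0.00191 = 0 + j1.236 Ω
Step 3 — Series combination: Z_total = R + L = 1590 + j1.236 Ω = 1590∠0.0° Ω.
Step 4 — Source phasor: V = 10∠-21.6° V = 9.298 - j3.681 V.
Step 5 — Ohm's law: I = V / Z_total = (9.298 - j3.681) / (1590 + j1.236) = 0.005846 - j0.00232 A.
Step 6 — Convert to polar: |I| = 0.006289 A, ∠I = -21.6°.

I = 0.006289∠-21.6° A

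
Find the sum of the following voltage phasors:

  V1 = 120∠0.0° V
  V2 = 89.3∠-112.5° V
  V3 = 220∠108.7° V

Step 1 — Convert each phasor to rectangular form:
  V1 = 120·(cos(0.0°) + j·sin(0.0°)) = 120 V
  V2 = 89.3·(cos(-112.5°) + j·sin(-112.5°)) = -34.17 - j82.5 V
  V3 = 220·(cos(108.7°) + j·sin(108.7°)) = -70.53 + j208.4 V
Step 2 — Sum components: V_total = 15.29 + j125.9 V.
Step 3 — Convert to polar: |V_total| = 126.8 V, ∠V_total = 83.1°.

V_total = 126.8∠83.1° V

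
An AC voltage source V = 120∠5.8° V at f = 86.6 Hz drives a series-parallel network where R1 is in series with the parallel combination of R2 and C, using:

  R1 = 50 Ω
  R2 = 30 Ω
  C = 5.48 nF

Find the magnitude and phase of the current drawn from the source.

Step 1 — Angular frequency: ω = 2π·f = 2π·86.6 = 544.1 rad/s.
Step 2 — Component impedances:
  R1: Z = R = 50 Ω
  R2: Z = R = 30 Ω
  C: Z = 1/(jωC) = -j/(ω·C) = 0 - j3.354e+05 Ω
Step 3 — Parallel branch: R2 || C = 1/(1/R2 + 1/C) = 30 - j0.002684 Ω.
Step 4 — Series with R1: Z_total = R1 + (R2 || C) = 80 - j0.002684 Ω = 80∠-0.0° Ω.
Step 5 — Source phasor: V = 120∠5.8° V = 119.4 + j12.13 V.
Step 6 — Ohm's law: I = V / Z_total = (119.4 + j12.13) / (80 - j0.002684) = 1.492 + j0.1516 A.
Step 7 — Convert to polar: |I| = 1.5 A, ∠I = 5.8°.

I = 1.5∠5.8° A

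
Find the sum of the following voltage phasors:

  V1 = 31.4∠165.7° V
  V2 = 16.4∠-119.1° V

Step 1 — Convert each phasor to rectangular form:
  V1 = 31.4·(cos(165.7°) + j·sin(165.7°)) = -30.43 + j7.756 V
  V2 = 16.4·(cos(-119.1°) + j·sin(-119.1°)) = -7.976 - j14.33 V
Step 2 — Sum components: V_total = -38.4 - j6.574 V.
Step 3 — Convert to polar: |V_total| = 38.96 V, ∠V_total = -170.3°.

V_total = 38.96∠-170.3° V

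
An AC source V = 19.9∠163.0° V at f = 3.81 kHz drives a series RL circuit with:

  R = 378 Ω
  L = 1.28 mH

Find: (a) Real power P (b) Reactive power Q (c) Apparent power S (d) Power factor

Step 1 — Angular frequency: ω = 2π·f = 2π·3810 = 2.394e+04 rad/s.
Step 2 — Component impedances:
  R: Z = R = 378 Ω
  L: Z = jωL = j·2.394e+04·0.00128 = 0 + j30.64 Ω
Step 3 — Series combination: Z_total = R + L = 378 + j30.64 Ω = 379.2∠4.6° Ω.
Step 4 — Source phasor: V = 19.9∠163.0° V = -19.03 + j5.818 V.
Step 5 — Current: I = V / Z = -0.04878 + j0.01935 A = 0.05247∠158.4° A.
Step 6 — Complex power: S = V·I* = 1.041 + j0.08437 VA.
Step 7 — Real power: P = Re(S) = 1.041 W.
Step 8 — Reactive power: Q = Im(S) = 0.08437 VAR.
Step 9 — Apparent power: |S| = 1.044 VA.
Step 10 — Power factor: PF = P/|S| = 0.9967 (lagging).

(a) P = 1.041 W  (b) Q = 0.08437 VAR  (c) S = 1.044 VA  (d) PF = 0.9967 (lagging)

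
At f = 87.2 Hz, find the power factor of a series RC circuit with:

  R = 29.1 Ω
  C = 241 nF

Step 1 — Angular frequency: ω = 2π·f = 2π·87.2 = 547.9 rad/s.
Step 2 — Component impedances:
  R: Z = R = 29.1 Ω
  C: Z = 1/(jωC) = -j/(ω·C) = 0 - j7573 Ω
Step 3 — Series combination: Z_total = R + C = 29.1 - j7573 Ω = 7573∠-89.8° Ω.
Step 4 — Power factor: PF = cos(φ) = Re(Z)/|Z| = 29.1/7573.4 = 0.003842.
Step 5 — Type: Im(Z) = -7573 ⇒ leading (phase φ = -89.8°).

PF = 0.003842 (leading, φ = -89.8°)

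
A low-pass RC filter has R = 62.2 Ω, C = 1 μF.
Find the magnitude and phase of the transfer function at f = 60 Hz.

Step 1 — Angular frequency: ω = 2π·60 = 377 rad/s.
Step 2 — Transfer function: H(jω) = 1/(1 + jωRC).
Step 3 — Denominator: 1 + jωRC = 1 + j·377·62.2·1e-06 = 1 + j0.02345.
Step 4 — H = 0.9995 - j0.02344.
Step 5 — Magnitude: |H| = 0.9997 (-0.0 dB); phase: φ = -1.3°.

|H| = 0.9997 (-0.0 dB), φ = -1.3°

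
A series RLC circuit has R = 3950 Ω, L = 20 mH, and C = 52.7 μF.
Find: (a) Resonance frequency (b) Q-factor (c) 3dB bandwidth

Step 1 — Resonance condition Im(Z)=0 gives ω₀ = 1/√(LC).
Step 2 — ω₀ = 1/√(0.02·5.27e-05) = 974 rad/s.
Step 3 — f₀ = ω₀/(2π) = 155 Hz.
Step 4 — Series Q: Q = ω₀L/R = 974·0.02/3950 = 0.004932.
Step 5 — 3dB bandwidth: Δω = ω₀/Q = 1.975e+05 rad/s; BW = Δω/(2π) = 3.143e+04 Hz.

(a) f₀ = 155 Hz  (b) Q = 0.004932  (c) BW = 3.143e+04 Hz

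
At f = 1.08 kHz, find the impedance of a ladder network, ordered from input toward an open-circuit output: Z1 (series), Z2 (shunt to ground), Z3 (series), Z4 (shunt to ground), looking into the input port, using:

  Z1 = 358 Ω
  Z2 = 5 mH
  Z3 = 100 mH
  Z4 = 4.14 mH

Step 1 — Angular frequency: ω = 2π·f = 2π·1080 = 6786 rad/s.
Step 2 — Component impedances:
  Z1: Z = R = 358 Ω
  Z2: Z = jωL = j·6786·0.005 = 0 + j33.93 Ω
  Z3: Z = jωL = j·6786·0.1 = 0 + j678.6 Ω
  Z4: Z = jωL = j·6786·0.00414 = 0 + j28.09 Ω
Step 3 — Ladder network (open output): work backward from the far end, alternating series and parallel combinations. Z_in = 358 + j32.37 Ω = 359.5∠5.2° Ω.

Z = 358 + j32.37 Ω = 359.5∠5.2° Ω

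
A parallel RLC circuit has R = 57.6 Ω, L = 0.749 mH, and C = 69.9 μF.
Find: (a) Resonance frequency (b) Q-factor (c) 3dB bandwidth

Step 1 — Resonance: ω₀ = 1/√(LC) = 1/√(0.000749·6.99e-05) = 4370 rad/s.
Step 2 — f₀ = ω₀/(2π) = 695.6 Hz.
Step 3 — Parallel Q: Q = R/(ω₀L) = 57.6/(4370·0.000749) = 17.6.
Step 4 — Bandwidth: Δω = ω₀/Q = 248.4 rad/s; BW = Δω/(2π) = 39.53 Hz.

(a) f₀ = 695.6 Hz  (b) Q = 17.6  (c) BW = 39.53 Hz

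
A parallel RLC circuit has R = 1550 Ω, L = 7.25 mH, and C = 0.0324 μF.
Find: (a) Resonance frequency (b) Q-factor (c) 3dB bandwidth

Step 1 — Resonance: ω₀ = 1/√(LC) = 1/√(0.00725·3.24e-08) = 6.525e+04 rad/s.
Step 2 — f₀ = ω₀/(2π) = 1.038e+04 Hz.
Step 3 — Parallel Q: Q = R/(ω₀L) = 1550/(6.525e+04·0.00725) = 3.277.
Step 4 — Bandwidth: Δω = ω₀/Q = 1.991e+04 rad/s; BW = Δω/(2π) = 3169 Hz.

(a) f₀ = 1.038e+04 Hz  (b) Q = 3.277  (c) BW = 3169 Hz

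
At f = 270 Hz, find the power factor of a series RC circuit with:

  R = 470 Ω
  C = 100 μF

Step 1 — Angular frequency: ω = 2π·f = 2π·270 = 1696 rad/s.
Step 2 — Component impedances:
  R: Z = R = 470 Ω
  C: Z = 1/(jωC) = -j/(ω·C) = 0 - j5.895 Ω
Step 3 — Series combination: Z_total = R + C = 470 - j5.895 Ω = 470∠-0.7° Ω.
Step 4 — Power factor: PF = cos(φ) = Re(Z)/|Z| = 470/470.04 = 0.9999.
Step 5 — Type: Im(Z) = -5.895 ⇒ leading (phase φ = -0.7°).

PF = 0.9999 (leading, φ = -0.7°)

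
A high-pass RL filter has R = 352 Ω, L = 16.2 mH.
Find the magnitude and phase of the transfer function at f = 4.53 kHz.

Step 1 — Angular frequency: ω = 2π·4530 = 2.846e+04 rad/s.
Step 2 — Transfer function: H(jω) = jωL/(R + jωL).
Step 3 — Numerator jωL = j·461.1; denominator R + jωL = 352 + j461.1.
Step 4 — H = 0.6318 + j0.4823.
Step 5 — Magnitude: |H| = 0.7949 (-2.0 dB); phase: φ = 37.4°.

|H| = 0.7949 (-2.0 dB), φ = 37.4°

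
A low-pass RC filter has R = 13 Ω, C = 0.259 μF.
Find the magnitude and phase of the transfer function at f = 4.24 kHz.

Step 1 — Angular frequency: ω = 2π·4240 = 2.664e+04 rad/s.
Step 2 — Transfer function: H(jω) = 1/(1 + jωRC).
Step 3 — Denominator: 1 + jωRC = 1 + j·2.664e+04·13·2.59e-07 = 1 + j0.0897.
Step 4 — H = 0.992 - j0.08898.
Step 5 — Magnitude: |H| = 0.996 (-0.0 dB); phase: φ = -5.1°.

|H| = 0.996 (-0.0 dB), φ = -5.1°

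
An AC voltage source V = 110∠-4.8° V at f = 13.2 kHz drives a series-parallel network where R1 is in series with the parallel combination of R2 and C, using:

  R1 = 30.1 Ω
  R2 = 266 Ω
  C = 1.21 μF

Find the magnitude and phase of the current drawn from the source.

Step 1 — Angular frequency: ω = 2π·f = 2π·1.32e+04 = 8.294e+04 rad/s.
Step 2 — Component impedances:
  R1: Z = R = 30.1 Ω
  R2: Z = R = 266 Ω
  C: Z = 1/(jωC) = -j/(ω·C) = 0 - j9.965 Ω
Step 3 — Parallel branch: R2 || C = 1/(1/R2 + 1/C) = 0.3728 - j9.951 Ω.
Step 4 — Series with R1: Z_total = R1 + (R2 || C) = 30.47 - j9.951 Ω = 32.06∠-18.1° Ω.
Step 5 — Source phasor: V = 110∠-4.8° V = 109.6 - j9.205 V.
Step 6 — Ohm's law: I = V / Z_total = (109.6 - j9.205) / (30.47 - j9.951) = 3.34 + j0.7885 A.
Step 7 — Convert to polar: |I| = 3.431 A, ∠I = 13.3°.

I = 3.431∠13.3° A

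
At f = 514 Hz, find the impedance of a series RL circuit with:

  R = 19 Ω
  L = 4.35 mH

Step 1 — Angular frequency: ω = 2π·f = 2π·514 = 3230 rad/s.
Step 2 — Component impedances:
  R: Z = R = 19 Ω
  L: Z = jωL = j·3230·0.00435 = 0 + j14.05 Ω
Step 3 — Series combination: Z_total = R + L = 19 + j14.05 Ω = 23.63∠36.5° Ω.

Z = 19 + j14.05 Ω = 23.63∠36.5° Ω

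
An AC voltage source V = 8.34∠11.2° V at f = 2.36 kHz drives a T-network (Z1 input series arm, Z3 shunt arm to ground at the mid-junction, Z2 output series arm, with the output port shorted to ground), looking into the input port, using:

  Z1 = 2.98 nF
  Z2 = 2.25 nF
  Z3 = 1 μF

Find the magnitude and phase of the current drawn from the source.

Step 1 — Angular frequency: ω = 2π·f = 2π·2360 = 1.483e+04 rad/s.
Step 2 — Component impedances:
  Z1: Z = 1/(jωC) = -j/(ω·C) = 0 - j2.263e+04 Ω
  Z2: Z = 1/(jωC) = -j/(ω·C) = 0 - j2.997e+04 Ω
  Z3: Z = 1/(jωC) = -j/(ω·C) = 0 - j67.44 Ω
Step 3 — With the output port shorted to ground, the output series arm Z2 runs from the junction to ground; the shunt arm Z3 also runs from the junction to ground. They appear in parallel: Z3 || Z2 = 0 - j67.29 Ω.
Step 4 — Series with input arm Z1: Z_in = Z1 + (Z3 || Z2) = 0 - j2.27e+04 Ω = 2.27e+04∠-90.0° Ω.
Step 5 — Source phasor: V = 8.34∠11.2° V = 8.181 + j1.62 V.
Step 6 — Ohm's law: I = V / Z_total = (8.181 + j1.62) / (0 - j2.27e+04) = -7.137e-05 + j0.0003604 A.
Step 7 — Convert to polar: |I| = 0.0003674 A, ∠I = 101.2°.

I = 0.0003674∠101.2° A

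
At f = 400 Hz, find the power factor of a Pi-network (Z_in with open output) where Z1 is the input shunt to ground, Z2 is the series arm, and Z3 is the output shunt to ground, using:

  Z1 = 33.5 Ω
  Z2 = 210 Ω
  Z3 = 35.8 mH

Step 1 — Angular frequency: ω = 2π·f = 2π·400 = 2513 rad/s.
Step 2 — Component impedances:
  Z1: Z = R = 33.5 Ω
  Z2: Z = R = 210 Ω
  Z3: Z = jωL = j·2513·0.0358 = 0 + j89.98 Ω
Step 3 — With open output, the series arm Z2 and the output shunt Z3 appear in series to ground: Z2 + Z3 = 210 + j89.98 Ω.
Step 4 — Parallel with input shunt Z1: Z_in = Z1 || (Z2 + Z3) = 29.44 + j1.498 Ω = 29.48∠2.9° Ω.
Step 5 — Power factor: PF = cos(φ) = Re(Z)/|Z| = 29.445/29.483 = 0.9987.
Step 6 — Type: Im(Z) = 1.498 ⇒ lagging (phase φ = 2.9°).

PF = 0.9987 (lagging, φ = 2.9°)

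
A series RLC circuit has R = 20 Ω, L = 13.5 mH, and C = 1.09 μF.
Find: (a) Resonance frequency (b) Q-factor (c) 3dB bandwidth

Step 1 — Resonance condition Im(Z)=0 gives ω₀ = 1/√(LC).
Step 2 — ω₀ = 1/√(0.0135·1.09e-06) = 8244 rad/s.
Step 3 — f₀ = ω₀/(2π) = 1312 Hz.
Step 4 — Series Q: Q = ω₀L/R = 8244·0.0135/20 = 5.564.
Step 5 — 3dB bandwidth: Δω = ω₀/Q = 1481 rad/s; BW = Δω/(2π) = 235.8 Hz.

(a) f₀ = 1312 Hz  (b) Q = 5.564  (c) BW = 235.8 Hz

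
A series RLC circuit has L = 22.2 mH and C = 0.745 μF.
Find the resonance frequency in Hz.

Step 1 — Resonance condition Im(Z)=0 gives ω₀ = 1/√(LC).
Step 2 — ω₀ = 1/√(0.0222·7.45e-07) = 7776 rad/s.
Step 3 — f₀ = ω₀/(2π) = 1238 Hz.

f₀ = 1238 Hz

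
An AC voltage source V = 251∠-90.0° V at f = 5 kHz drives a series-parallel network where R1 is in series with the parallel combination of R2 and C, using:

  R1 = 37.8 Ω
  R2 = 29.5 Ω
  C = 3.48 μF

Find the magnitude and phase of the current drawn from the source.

Step 1 — Angular frequency: ω = 2π·f = 2π·5000 = 3.142e+04 rad/s.
Step 2 — Component impedances:
  R1: Z = R = 37.8 Ω
  R2: Z = R = 29.5 Ω
  C: Z = 1/(jωC) = -j/(ω·C) = 0 - j9.147 Ω
Step 3 — Parallel branch: R2 || C = 1/(1/R2 + 1/C) = 2.587 - j8.345 Ω.
Step 4 — Series with R1: Z_total = R1 + (R2 || C) = 40.39 - j8.345 Ω = 41.24∠-11.7° Ω.
Step 5 — Source phasor: V = 251∠-90.0° V = 0 - j251 V.
Step 6 — Ohm's law: I = V / Z_total = (0 - j251) / (40.39 - j8.345) = 1.231 - j5.96 A.
Step 7 — Convert to polar: |I| = 6.086 A, ∠I = -78.3°.

I = 6.086∠-78.3° A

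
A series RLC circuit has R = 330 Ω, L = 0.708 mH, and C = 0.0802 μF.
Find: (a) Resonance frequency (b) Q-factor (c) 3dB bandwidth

Step 1 — Resonance: ω₀ = 1/√(LC) = 1/√(0.000708·8.02e-08) = 1.327e+05 rad/s.
Step 2 — f₀ = ω₀/(2π) = 2.112e+04 Hz.
Step 3 — Series Q: Q = ω₀L/R = 1.327e+05·0.000708/330 = 0.2847.
Step 4 — Bandwidth: Δω = ω₀/Q = 4.661e+05 rad/s; BW = Δω/(2π) = 7.418e+04 Hz.

(a) f₀ = 2.112e+04 Hz  (b) Q = 0.2847  (c) BW = 7.418e+04 Hz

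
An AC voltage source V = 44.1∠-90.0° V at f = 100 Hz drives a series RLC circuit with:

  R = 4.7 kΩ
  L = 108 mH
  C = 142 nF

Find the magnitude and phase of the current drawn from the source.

Step 1 — Angular frequency: ω = 2π·f = 2π·100 = 628.3 rad/s.
Step 2 — Component impedances:
  R: Z = R = 4700 Ω
  L: Z = jωL = j·628.3·0.108 = 0 + j67.86 Ω
  C: Z = 1/(jωC) = -j/(ω·C) = 0 - j1.121e+04 Ω
Step 3 — Series combination: Z_total = R + L + C = 4700 - j1.114e+04 Ω = 1.209e+04∠-67.1° Ω.
Step 4 — Source phasor: V = 44.1∠-90.0° V = 0 - j44.1 V.
Step 5 — Ohm's law: I = V / Z_total = (0 - j44.1) / (4700 - j1.114e+04) = 0.00336 - j0.001418 A.
Step 6 — Convert to polar: |I| = 0.003647 A, ∠I = -22.9°.

I = 0.003647∠-22.9° A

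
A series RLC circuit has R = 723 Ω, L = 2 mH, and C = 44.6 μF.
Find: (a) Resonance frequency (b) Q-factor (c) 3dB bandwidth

Step 1 — Resonance: ω₀ = 1/√(LC) = 1/√(0.002·4.46e-05) = 3348 rad/s.
Step 2 — f₀ = ω₀/(2π) = 532.9 Hz.
Step 3 — Series Q: Q = ω₀L/R = 3348·0.002/723 = 0.009262.
Step 4 — Bandwidth: Δω = ω₀/Q = 3.615e+05 rad/s; BW = Δω/(2π) = 5.753e+04 Hz.

(a) f₀ = 532.9 Hz  (b) Q = 0.009262  (c) BW = 5.753e+04 Hz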